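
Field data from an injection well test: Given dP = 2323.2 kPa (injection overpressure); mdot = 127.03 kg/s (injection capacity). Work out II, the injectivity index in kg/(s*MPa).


II = mdot * 1000 / dP
II = 127.03 * 1000 / 2323.2
II = 54.679 kg/(s*MPa)


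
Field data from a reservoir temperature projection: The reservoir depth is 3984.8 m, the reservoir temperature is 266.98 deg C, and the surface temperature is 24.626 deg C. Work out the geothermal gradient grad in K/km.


grad = (T_res - T_surf) / d * 1000
grad = (266.98 - 24.626) / 3984.8 * 1000
grad = 60.81961 deg C/km
Convert: 60.81961 deg C/km * 1.0 = 60.820 K/km
grad = 60.820 K/km


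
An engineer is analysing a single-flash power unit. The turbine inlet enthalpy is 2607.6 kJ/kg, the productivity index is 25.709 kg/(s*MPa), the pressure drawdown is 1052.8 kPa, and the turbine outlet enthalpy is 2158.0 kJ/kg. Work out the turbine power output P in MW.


Step 1: mdot = PI * dP / 1000 = 25.709 * 1052.8 / 1000 = 27.06644 kg/s
Step 2: P = mdot*(h_in - h_out)/1000 = 27.06644*(2607.6 - 2158.0)/1000 = 12.169 MW
P = 12.169 MW


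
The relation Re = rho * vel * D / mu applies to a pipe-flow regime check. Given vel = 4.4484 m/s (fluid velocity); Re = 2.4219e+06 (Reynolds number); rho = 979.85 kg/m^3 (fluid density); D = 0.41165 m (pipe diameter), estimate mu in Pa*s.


mu = rho * vel * D / Re
mu = 979.85 * 4.4484 * 0.41165 / 2.4219e+06
mu = 0.00074086 Pa*s


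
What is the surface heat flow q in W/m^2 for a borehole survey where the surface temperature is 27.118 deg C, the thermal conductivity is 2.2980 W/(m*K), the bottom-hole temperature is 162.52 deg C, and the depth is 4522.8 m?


Step 1: grad = (T_d - T_surf)/d * 1000 = (162.52 - 27.118)/4522.8 * 1000 = 29.93765 deg C/km
Step 2: q = k * grad / 1000 = 2.298 * 29.93765 / 1000 = 0.068797 W/m^2
q = 0.068797 W/m^2


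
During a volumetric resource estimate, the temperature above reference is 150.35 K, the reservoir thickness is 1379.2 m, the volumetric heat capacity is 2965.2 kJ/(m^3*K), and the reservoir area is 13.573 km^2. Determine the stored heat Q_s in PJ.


Step 1: Vr = A*1e6*hr = 13.573*1e6*1379.2 = 1.871988e+10 m^3
Step 2: Q_s = Vr*rhoc*dT/1e12 = 1.871988e+10*2965.2*150.35/1e12 = 8345.7 PJ
Q_s = 8345.7 PJ


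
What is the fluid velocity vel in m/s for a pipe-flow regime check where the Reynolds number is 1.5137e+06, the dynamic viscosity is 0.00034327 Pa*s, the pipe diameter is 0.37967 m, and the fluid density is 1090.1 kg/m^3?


vel = Re * mu / (rho * D)
vel = 1.5137e+06 * 0.00034327 / (1090.1 * 0.37967)
vel = 1.2555 m/s


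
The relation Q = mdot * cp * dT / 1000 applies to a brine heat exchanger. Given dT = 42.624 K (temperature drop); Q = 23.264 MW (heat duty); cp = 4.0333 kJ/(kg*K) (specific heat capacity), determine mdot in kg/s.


mdot = Q * 1000 / (cp * dT)
mdot = 23.264 * 1000 / (4.0333 * 42.624)
mdot = 135.32 kg/s


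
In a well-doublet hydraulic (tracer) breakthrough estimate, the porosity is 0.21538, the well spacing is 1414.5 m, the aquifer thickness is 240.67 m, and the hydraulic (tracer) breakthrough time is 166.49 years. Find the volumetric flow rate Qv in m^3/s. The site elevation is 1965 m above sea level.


Qv = pi*hr*phi*L^2 / (3*t_bt*365.25*86400)
Qv = pi*240.67*0.21538*1414.5^2 / (3*166.49*365.25*86400)
Qv = 0.020671 m^3/s


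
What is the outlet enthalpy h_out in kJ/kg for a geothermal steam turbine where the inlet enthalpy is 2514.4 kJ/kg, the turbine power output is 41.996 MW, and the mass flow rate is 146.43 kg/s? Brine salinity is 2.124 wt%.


h_out = h_in - P * 1000 / mdot
h_out = 2514.4 - 41.996 * 1000 / 146.43
h_out = 2227.6 kJ/kg


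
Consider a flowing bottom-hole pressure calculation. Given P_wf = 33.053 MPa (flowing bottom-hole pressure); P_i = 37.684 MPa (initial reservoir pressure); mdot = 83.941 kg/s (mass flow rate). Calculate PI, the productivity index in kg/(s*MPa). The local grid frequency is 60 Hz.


PI = mdot / (P_i - P_wf)
PI = 83.941 / (37.684 - 33.053)
PI = 18.126 kg/(s*MPa)


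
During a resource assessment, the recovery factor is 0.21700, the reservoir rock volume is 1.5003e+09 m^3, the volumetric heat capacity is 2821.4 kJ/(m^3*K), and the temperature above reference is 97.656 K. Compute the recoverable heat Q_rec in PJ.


Step 1: Q_s = Vr*rhoc*dT/1e12 = 1.5003e+09*2821.4*97.656/1e12 = 413.3726 PJ
Step 2: Q_rec = Q_s * RF = 413.3726 * 0.217 = 89.702 PJ
Q_rec = 89.702 PJ


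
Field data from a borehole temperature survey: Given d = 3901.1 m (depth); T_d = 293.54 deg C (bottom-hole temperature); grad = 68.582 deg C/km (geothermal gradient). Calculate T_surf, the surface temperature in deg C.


T_surf = T_d - grad * d / 1000
T_surf = 293.54 - 68.582 * 3901.1 / 1000
T_surf = 25.995 deg C


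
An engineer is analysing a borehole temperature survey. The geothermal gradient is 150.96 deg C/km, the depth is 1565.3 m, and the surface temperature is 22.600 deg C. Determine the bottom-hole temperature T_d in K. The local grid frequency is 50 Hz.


T_d = T_surf + grad * d / 1000
T_d = 22.600 + 150.96 * 1565.3 / 1000
T_d = 258.8977 deg C
Convert to K: 258.8977 + 273.15 = 532.05 K
T_d = 532.05 K


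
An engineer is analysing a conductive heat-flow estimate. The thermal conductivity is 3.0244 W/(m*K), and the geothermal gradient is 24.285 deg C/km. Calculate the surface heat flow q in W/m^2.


q = k * grad / 1000
q = 3.0244 * 24.285 / 1000
q = 0.073448 W/m^2


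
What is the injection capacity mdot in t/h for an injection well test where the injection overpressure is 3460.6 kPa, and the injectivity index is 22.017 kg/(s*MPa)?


mdot = II * dP / 1000
mdot = 22.017 * 3460.6 / 1000
mdot = 76.19203 kg/s
Convert: 76.19203 kg/s * 3.6 = 274.29 t/h
mdot = 274.29 t/h


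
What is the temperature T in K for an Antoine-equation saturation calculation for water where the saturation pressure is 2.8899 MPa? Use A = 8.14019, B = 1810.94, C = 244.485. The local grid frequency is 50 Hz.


T = B / (A - log10(P_sat * 760 / 0.101325)) - C
T = 1810.94 / (8.14019 - log10(2.8899 * 760 / 0.101325)) - 244.485
T = 231.5507 deg C
Convert to K: 231.5507 + 273.15 = 504.70 K
T = 504.70 K


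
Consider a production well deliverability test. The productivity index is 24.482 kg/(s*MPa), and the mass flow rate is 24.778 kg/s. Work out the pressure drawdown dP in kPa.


dP = mdot * 1000 / PI
dP = 24.778 * 1000 / 24.482
dP = 1012.1 kPa


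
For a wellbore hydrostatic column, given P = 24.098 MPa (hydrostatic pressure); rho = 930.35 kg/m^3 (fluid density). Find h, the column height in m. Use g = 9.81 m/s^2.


h = P * 1e6 / (g * rho)
h = 24.098 * 1e6 / (9.81 * 930.35)
h = 2640.4 m


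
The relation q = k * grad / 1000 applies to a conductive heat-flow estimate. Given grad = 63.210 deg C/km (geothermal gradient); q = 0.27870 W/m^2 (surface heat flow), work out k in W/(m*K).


k = q * 1000 / grad
k = 0.27870 * 1000 / 63.210
k = 4.4091 W/(m*K)


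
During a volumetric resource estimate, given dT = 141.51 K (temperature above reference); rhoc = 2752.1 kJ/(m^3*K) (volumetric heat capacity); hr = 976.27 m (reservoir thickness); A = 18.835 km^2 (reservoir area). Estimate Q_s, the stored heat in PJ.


Step 1: Vr = A*1e6*hr = 18.835*1e6*976.27 = 1.838805e+10 m^3
Step 2: Q_s = Vr*rhoc*dT/1e12 = 1.838805e+10*2752.1*141.51/1e12 = 7161.2 PJ
Q_s = 7161.2 PJ


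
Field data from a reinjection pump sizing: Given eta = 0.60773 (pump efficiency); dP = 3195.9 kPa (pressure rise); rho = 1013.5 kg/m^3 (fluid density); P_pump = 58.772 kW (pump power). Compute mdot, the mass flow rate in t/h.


mdot = P_pump * rho * eta / dP
mdot = 58.772 * 1013.5 * 0.60773 / 3195.9
mdot = 11.32692 kg/s
Convert: 11.32692 kg/s * 3.6 = 40.777 t/h
mdot = 40.777 t/h


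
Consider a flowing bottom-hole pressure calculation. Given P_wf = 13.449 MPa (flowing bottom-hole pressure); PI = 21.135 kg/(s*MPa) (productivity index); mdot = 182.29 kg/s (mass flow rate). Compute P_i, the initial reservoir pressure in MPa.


P_i = P_wf + mdot / PI
P_i = 13.449 + 182.29 / 21.135
P_i = 22.074 MPa


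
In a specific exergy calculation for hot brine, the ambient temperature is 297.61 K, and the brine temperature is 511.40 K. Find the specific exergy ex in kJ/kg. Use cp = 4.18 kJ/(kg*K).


ex = cp * ((T_b - T_0) - T_0 * ln(T_b/T_0))
ex = 4.18 * ((511.40 - 297.61) - 297.61 * ln(511.40/297.61))
ex = 220.17 kJ/kg


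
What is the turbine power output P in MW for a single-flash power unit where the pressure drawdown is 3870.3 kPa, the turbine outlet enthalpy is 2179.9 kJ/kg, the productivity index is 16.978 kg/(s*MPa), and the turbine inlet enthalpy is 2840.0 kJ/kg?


Step 1: mdot = PI * dP / 1000 = 16.978 * 3870.3 / 1000 = 65.70995 kg/s
Step 2: P = mdot*(h_in - h_out)/1000 = 65.70995*(2840.0 - 2179.9)/1000 = 43.375 MW
P = 43.375 MW


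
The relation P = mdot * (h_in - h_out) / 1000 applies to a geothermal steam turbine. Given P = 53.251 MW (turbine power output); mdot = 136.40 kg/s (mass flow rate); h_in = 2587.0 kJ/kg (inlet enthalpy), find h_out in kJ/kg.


h_out = h_in - P * 1000 / mdot
h_out = 2587.0 - 53.251 * 1000 / 136.40
h_out = 2196.6 kJ/kg


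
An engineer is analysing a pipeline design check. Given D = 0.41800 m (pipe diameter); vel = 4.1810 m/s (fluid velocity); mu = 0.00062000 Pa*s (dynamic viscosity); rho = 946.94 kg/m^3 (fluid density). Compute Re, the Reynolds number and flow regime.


Step 1: Re = rho*vel*D/mu = 946.94*4.181*0.418/0.00062 = 2.6692e+06
Step 2: Re = 2.6692e+06 > 4000, so flow is turbulent.
Re = 2.6692e+06 (turbulent)


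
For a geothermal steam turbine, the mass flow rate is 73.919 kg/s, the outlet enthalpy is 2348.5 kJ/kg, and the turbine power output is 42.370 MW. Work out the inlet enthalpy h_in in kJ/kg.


h_in = h_out + P * 1000 / mdot
h_in = 2348.5 + 42.370 * 1000 / 73.919
h_in = 2921.7 kJ/kg


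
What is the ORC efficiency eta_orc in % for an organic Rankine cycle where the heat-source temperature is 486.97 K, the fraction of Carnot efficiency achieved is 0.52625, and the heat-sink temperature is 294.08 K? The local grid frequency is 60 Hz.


eta_orc = (1 - Tc/Th) * f * 100
eta_orc = (1 - 294.08/486.97) * 0.52625 * 100
eta_orc = 20.845 %


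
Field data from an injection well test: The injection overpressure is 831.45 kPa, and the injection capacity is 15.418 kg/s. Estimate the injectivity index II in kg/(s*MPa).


II = mdot * 1000 / dP
II = 15.418 * 1000 / 831.45
II = 18.544 kg/(s*MPa)


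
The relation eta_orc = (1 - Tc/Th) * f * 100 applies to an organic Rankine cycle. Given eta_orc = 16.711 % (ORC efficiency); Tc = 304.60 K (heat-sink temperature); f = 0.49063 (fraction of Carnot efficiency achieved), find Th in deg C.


Th = Tc / (1 - (eta_orc/100)/f)
Th = 304.60 / (1 - (16.711/100)/0.49063)
Th = 461.9371 K
Convert to deg C: 461.9371 - 273.15 = 188.79 deg C
Th = 188.79 deg C


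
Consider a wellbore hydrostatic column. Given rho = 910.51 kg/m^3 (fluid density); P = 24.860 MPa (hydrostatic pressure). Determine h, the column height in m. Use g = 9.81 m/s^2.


h = P * 1e6 / (g * rho)
h = 24.860 * 1e6 / (9.81 * 910.51)
h = 2783.2 m


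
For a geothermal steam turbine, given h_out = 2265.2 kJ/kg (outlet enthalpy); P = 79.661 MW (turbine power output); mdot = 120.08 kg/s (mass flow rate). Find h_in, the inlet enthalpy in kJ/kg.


h_in = h_out + P * 1000 / mdot
h_in = 2265.2 + 79.661 * 1000 / 120.08
h_in = 2928.6 kJ/kg


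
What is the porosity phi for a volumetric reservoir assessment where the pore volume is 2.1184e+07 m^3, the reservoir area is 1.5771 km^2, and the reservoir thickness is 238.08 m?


phi = Vp / (A * 1e6 * hr)
phi = 2.1184e+07 / (1.5771 * 1e6 * 238.08)
phi = 0.056419


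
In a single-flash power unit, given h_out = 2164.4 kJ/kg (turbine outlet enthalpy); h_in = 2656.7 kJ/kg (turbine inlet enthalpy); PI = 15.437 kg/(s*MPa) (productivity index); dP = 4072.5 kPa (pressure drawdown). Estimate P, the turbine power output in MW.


Step 1: mdot = PI * dP / 1000 = 15.437 * 4072.5 / 1000 = 62.86718 kg/s
Step 2: P = mdot*(h_in - h_out)/1000 = 62.86718*(2656.7 - 2164.4)/1000 = 30.950 MW
P = 30.950 MW


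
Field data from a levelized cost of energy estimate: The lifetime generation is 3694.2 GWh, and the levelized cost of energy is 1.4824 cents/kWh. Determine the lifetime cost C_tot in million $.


C_tot = LCOE / 100 * E_tot
C_tot = 1.4824 / 100 * 3694.2
C_tot = 54.763 million $


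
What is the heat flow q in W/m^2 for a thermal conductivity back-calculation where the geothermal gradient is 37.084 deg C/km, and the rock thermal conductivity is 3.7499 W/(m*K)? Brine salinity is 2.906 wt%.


q = k * grad / 1000
q = 3.7499 * 37.084 / 1000
q = 0.13906 W/m^2


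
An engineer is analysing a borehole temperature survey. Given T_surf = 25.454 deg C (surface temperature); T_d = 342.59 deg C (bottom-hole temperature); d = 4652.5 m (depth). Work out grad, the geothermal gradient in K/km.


grad = (T_d - T_surf) / d * 1000
grad = (342.59 - 25.454) / 4652.5 * 1000
grad = 68.16464 deg C/km
Convert: 68.16464 deg C/km * 1.0 = 68.165 K/km
grad = 68.165 K/km


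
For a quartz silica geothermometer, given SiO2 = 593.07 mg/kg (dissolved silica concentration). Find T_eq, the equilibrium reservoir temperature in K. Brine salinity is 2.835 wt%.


T_eq = 1309 / (5.19 - log10(SiO2)) - 273.15
T_eq = 1309 / (5.19 - log10(593.07)) - 273.15
T_eq = 268.4542 deg C
Convert to K: 268.4542 + 273.15 = 541.60 K
T_eq = 541.60 K


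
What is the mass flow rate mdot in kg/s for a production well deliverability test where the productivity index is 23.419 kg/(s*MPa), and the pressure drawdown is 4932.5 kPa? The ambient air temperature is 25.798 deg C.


mdot = PI * dP / 1000
mdot = 23.419 * 4932.5 / 1000
mdot = 115.51 kg/s


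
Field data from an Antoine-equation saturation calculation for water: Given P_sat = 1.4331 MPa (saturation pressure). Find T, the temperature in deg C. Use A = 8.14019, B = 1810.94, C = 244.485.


T = B / (A - log10(P_sat * 760 / 0.101325)) - C
T = 1810.94 / (8.14019 - log10(1.4331 * 760 / 0.101325)) - 244.485
T = 196.26 deg C


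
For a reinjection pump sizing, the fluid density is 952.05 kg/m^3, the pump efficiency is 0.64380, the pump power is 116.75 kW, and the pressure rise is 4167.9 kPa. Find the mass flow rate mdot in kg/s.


mdot = P_pump * rho * eta / dP
mdot = 116.75 * 952.05 * 0.64380 / 4167.9
mdot = 17.169 kg/s


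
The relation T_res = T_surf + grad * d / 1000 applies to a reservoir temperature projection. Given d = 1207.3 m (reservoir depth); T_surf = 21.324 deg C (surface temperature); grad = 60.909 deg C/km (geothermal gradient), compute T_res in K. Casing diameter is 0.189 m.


T_res = T_surf + grad * d / 1000
T_res = 21.324 + 60.909 * 1207.3 / 1000
T_res = 94.85944 deg C
Convert to K: 94.85944 + 273.15 = 368.01 K
T_res = 368.01 K


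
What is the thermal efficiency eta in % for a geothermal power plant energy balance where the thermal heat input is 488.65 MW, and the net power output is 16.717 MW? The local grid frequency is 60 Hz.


eta = W_net / Q_in * 100
eta = 16.717 / 488.65 * 100
eta = 3.4211 %


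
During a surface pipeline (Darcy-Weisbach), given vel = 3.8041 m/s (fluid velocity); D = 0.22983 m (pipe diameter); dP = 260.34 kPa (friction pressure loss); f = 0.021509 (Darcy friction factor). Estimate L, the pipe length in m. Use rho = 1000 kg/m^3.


L = dP*1000*D / (f*rho*vel^2/2)
L = 260.34*1000*0.22983 / (0.021509*1000*3.8041^2/2)
L = 384.46 m


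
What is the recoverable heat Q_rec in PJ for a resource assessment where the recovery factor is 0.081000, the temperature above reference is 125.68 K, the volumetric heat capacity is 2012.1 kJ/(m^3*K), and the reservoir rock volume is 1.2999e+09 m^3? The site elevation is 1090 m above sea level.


Step 1: Q_s = Vr*rhoc*dT/1e12 = 1.2999e+09*2012.1*125.68/1e12 = 328.7197 PJ
Step 2: Q_rec = Q_s * RF = 328.7197 * 0.081 = 26.626 PJ
Q_rec = 26.626 PJ


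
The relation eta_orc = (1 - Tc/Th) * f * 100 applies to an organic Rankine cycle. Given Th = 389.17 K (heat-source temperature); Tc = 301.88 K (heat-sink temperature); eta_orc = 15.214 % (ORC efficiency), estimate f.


f = (eta_orc/100) / (1 - Tc/Th)
f = (15.214/100) / (1 - 301.88/389.17)
f = 0.67829


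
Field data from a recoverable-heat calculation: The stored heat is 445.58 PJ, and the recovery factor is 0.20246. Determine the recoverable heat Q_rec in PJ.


Q_rec = Q_s * RF
Q_rec = 445.58 * 0.20246
Q_rec = 90.212 PJ


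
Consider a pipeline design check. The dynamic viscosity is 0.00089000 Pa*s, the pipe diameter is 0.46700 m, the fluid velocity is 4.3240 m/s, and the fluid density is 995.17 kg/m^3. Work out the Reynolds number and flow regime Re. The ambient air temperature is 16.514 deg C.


Step 1: Re = rho*vel*D/mu = 995.17*4.324*0.467/0.00089 = 2.2579e+06
Step 2: Re = 2.2579e+06 > 4000, so flow is turbulent.
Re = 2.2579e+06 (turbulent)


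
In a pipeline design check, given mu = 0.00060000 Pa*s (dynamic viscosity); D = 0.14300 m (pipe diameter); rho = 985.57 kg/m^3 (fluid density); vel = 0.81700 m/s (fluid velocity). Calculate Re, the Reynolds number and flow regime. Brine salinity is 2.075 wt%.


Step 1: Re = rho*vel*D/mu = 985.57*0.817*0.143/0.0006 = 1.9191e+05
Step 2: Re = 1.9191e+05 > 4000, so flow is turbulent.
Re = 1.9191e+05 (turbulent)


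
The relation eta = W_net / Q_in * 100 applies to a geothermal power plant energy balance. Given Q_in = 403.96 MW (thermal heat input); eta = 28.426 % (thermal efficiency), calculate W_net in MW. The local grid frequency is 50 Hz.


W_net = eta / 100 * Q_in
W_net = 28.426 / 100 * 403.96
W_net = 114.83 MW


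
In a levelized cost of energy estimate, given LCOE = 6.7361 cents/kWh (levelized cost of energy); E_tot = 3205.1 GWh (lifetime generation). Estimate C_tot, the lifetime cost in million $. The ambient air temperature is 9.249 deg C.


C_tot = LCOE / 100 * E_tot
C_tot = 6.7361 / 100 * 3205.1
C_tot = 215.90 million $


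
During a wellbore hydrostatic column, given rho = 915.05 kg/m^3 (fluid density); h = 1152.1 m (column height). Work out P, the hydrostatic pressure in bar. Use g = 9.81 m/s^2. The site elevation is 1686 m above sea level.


P = rho * g * h / 1e6
P = 915.05 * 9.81 * 1152.1 / 1e6
P = 10.34199 MPa
Convert: 10.34199 MPa * 10.0 = 103.42 bar
P = 103.42 bar


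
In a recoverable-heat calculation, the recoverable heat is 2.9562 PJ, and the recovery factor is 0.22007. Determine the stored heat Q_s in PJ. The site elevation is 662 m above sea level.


Q_s = Q_rec / RF
Q_s = 2.9562 / 0.22007
Q_s = 13.433 PJ


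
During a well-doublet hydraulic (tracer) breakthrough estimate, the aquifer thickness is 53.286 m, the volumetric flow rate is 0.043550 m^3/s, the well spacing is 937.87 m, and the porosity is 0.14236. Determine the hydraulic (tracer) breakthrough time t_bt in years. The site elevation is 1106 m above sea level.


t_bt = pi * hr * phi * L^2 / (3 * Qv) / (365.25*86400)
t_bt = pi * 53.286 * 0.14236 * 937.87^2 / (3 * 0.043550) / (365.25*86400)
t_bt = 5.0842 years


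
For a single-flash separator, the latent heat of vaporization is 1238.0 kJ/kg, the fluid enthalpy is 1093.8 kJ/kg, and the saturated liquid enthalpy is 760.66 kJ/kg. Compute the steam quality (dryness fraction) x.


x = (h - hf) / hfg
x = (1093.8 - 760.66) / 1238.0
x = 0.26910


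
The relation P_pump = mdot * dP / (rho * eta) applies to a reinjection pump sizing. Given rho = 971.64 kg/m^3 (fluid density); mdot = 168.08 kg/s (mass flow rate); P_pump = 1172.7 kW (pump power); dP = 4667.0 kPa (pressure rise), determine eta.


eta = mdot * dP / (rho * P_pump)
eta = 168.08 * 4667.0 / (971.64 * 1172.7)
eta = 0.68843


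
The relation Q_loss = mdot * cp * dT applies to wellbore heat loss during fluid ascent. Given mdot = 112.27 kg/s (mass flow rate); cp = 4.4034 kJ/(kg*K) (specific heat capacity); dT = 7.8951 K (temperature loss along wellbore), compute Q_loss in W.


Q_loss = mdot * cp * dT
Q_loss = 112.27 * 4.4034 * 7.8951
Q_loss = 3903.098 kW
Convert: 3903.098 kW * 1000.0 = 3.9031e+06 W
Q_loss = 3.9031e+06 W


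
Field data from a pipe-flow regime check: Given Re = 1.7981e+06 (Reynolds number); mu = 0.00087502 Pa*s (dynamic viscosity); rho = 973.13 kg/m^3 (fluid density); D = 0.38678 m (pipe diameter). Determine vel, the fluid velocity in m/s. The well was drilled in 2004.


vel = Re * mu / (rho * D)
vel = 1.7981e+06 * 0.00087502 / (973.13 * 0.38678)
vel = 4.1802 m/s


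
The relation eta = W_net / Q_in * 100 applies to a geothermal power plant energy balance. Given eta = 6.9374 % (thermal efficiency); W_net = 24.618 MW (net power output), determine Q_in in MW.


Q_in = W_net / (eta / 100)
Q_in = 24.618 / (6.9374 / 100)
Q_in = 354.86 MW


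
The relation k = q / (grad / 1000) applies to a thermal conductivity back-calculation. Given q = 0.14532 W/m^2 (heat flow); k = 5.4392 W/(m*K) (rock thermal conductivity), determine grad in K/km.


grad = q / k * 1000
grad = 0.14532 / 5.4392 * 1000
grad = 26.71716 deg C/km
Convert: 26.71716 deg C/km * 1.0 = 26.717 K/km
grad = 26.717 K/km


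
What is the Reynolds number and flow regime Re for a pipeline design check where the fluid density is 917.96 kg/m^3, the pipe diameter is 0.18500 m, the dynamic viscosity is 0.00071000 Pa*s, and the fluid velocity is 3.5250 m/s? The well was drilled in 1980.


Step 1: Re = rho*vel*D/mu = 917.96*3.525*0.185/0.00071 = 8.4313e+05
Step 2: Re = 8.4313e+05 > 4000, so flow is turbulent.
Re = 8.4313e+05 (turbulent)


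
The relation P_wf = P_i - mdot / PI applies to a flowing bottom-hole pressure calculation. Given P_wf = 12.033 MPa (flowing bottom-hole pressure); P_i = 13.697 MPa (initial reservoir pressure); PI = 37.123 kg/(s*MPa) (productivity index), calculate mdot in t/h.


mdot = (P_i - P_wf) * PI
mdot = (13.697 - 12.033) * 37.123
mdot = 61.77267 kg/s
Convert: 61.77267 kg/s * 3.6 = 222.38 t/h
mdot = 222.38 t/h


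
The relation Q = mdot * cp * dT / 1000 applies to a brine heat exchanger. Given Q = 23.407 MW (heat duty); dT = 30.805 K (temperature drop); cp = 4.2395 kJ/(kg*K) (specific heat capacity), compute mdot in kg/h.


mdot = Q * 1000 / (cp * dT)
mdot = 23.407 * 1000 / (4.2395 * 30.805)
mdot = 179.2297 kg/s
Convert: 179.2297 kg/s * 3600.0 = 6.4523e+05 kg/h
mdot = 6.4523e+05 kg/h


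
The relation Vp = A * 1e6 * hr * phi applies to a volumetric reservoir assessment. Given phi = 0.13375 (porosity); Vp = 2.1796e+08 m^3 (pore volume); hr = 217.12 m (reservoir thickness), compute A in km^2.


A = Vp / (1e6 * hr * phi)
A = 2.1796e+08 / (1e6 * 217.12 * 0.13375)
A = 7.5056 km^2


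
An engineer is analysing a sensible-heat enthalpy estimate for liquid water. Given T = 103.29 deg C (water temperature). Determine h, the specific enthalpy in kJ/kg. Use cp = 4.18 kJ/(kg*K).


h = cp * T
h = 4.18 * 103.29
h = 431.75 kJ/kg


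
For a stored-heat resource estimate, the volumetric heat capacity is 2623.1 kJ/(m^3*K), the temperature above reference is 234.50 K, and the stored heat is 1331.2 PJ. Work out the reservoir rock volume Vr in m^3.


Vr = Q_s * 1e12 / (rhoc * dT)
Vr = 1331.2 * 1e12 / (2623.1 * 234.50)
Vr = 2.1641e+09 m^3


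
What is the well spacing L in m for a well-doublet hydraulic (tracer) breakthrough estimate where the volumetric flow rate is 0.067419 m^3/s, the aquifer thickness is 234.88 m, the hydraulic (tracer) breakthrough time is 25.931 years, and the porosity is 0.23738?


L = sqrt(t_bt*365.25*86400*3*Qv / (pi*hr*phi))
L = sqrt(25.931*365.25*86400*3*0.067419 / (pi*234.88*0.23738))
L = 972.06 m


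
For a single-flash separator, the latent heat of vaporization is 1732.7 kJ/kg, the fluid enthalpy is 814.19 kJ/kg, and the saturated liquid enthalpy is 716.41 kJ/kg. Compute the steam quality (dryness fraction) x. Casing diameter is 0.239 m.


x = (h - hf) / hfg
x = (814.19 - 716.41) / 1732.7
x = 0.056432


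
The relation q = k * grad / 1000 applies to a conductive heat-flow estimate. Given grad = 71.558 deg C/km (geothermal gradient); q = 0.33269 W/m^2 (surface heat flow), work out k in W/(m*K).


k = q * 1000 / grad
k = 0.33269 * 1000 / 71.558
k = 4.6492 W/(m*K)


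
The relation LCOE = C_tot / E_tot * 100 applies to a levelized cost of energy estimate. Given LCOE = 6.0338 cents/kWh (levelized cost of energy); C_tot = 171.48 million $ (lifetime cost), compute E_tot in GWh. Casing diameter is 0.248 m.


E_tot = C_tot / LCOE * 100
E_tot = 171.48 / 6.0338 * 100
E_tot = 2842.0 GWh


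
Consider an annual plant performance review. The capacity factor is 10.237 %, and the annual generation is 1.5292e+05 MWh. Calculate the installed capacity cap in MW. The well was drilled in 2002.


cap = E_a / (CF/100 * 8760)
cap = 1.5292e+05 / (10.237/100 * 8760)
cap = 170.52 MW


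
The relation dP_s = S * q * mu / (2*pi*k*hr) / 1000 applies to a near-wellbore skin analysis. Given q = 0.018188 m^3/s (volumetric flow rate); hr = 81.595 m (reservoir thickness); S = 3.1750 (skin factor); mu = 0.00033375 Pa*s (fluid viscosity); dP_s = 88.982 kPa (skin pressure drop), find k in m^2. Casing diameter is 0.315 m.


k = S*q*mu / (2*pi*dP_s*1000*hr)
k = 3.1750*0.018188*0.00033375 / (2*pi*88.982*1000*81.595)
k = 4.2248e-13 m^2


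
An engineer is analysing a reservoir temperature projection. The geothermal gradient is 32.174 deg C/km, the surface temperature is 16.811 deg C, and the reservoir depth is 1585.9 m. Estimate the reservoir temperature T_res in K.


T_res = T_surf + grad * d / 1000
T_res = 16.811 + 32.174 * 1585.9 / 1000
T_res = 67.83575 deg C
Convert to K: 67.83575 + 273.15 = 340.99 K
T_res = 340.99 K


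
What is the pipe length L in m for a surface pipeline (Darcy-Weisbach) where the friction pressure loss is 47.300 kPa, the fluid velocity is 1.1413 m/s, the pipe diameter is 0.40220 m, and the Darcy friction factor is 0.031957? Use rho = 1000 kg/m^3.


L = dP*1000*D / (f*rho*vel^2/2)
L = 47.300*1000*0.40220 / (0.031957*1000*1.1413^2/2)
L = 914.04 m


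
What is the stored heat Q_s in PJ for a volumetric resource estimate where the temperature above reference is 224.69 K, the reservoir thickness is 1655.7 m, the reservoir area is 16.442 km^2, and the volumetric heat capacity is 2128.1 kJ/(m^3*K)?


Step 1: Vr = A*1e6*hr = 16.442*1e6*1655.7 = 2.722302e+10 m^3
Step 2: Q_s = Vr*rhoc*dT/1e12 = 2.722302e+10*2128.1*224.69/1e12 = 13017 PJ
Q_s = 13017 PJ


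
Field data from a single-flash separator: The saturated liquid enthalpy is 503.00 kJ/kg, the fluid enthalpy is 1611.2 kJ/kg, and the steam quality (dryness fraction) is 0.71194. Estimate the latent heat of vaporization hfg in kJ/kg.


hfg = (h - hf) / x
hfg = (1611.2 - 503.00) / 0.71194
hfg = 1556.6 kJ/kg


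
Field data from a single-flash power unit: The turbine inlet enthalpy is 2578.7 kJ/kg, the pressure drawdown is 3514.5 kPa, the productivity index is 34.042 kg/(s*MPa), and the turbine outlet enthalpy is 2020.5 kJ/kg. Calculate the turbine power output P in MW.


Step 1: mdot = PI * dP / 1000 = 34.042 * 3514.5 / 1000 = 119.6406 kg/s
Step 2: P = mdot*(h_in - h_out)/1000 = 119.6406*(2578.7 - 2020.5)/1000 = 66.783 MW
P = 66.783 MW


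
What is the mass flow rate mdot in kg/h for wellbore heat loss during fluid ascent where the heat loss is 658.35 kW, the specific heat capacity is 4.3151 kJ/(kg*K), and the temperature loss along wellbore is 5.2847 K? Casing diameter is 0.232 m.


mdot = Q_loss / (cp * dT)
mdot = 658.35 / (4.3151 * 5.2847)
mdot = 28.86992 kg/s
Convert: 28.86992 kg/s * 3600.0 = 1.0393e+05 kg/h
mdot = 1.0393e+05 kg/h


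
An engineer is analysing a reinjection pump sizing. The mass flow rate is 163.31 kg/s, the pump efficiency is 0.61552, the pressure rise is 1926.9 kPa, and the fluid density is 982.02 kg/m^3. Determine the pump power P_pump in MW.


P_pump = mdot * dP / (rho * eta)
P_pump = 163.31 * 1926.9 / (982.02 * 0.61552)
P_pump = 520.6063 kW
Convert: 520.6063 kW * 0.001 = 0.52061 MW
P_pump = 0.52061 MW


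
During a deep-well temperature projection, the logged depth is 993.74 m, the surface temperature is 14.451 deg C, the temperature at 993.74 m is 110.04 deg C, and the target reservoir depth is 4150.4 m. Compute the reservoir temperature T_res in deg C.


Step 1: grad = (T_d1 - T_surf)/d1 * 1000 = (110.04 - 14.451)/993.74 * 1000 = 96.19116 deg C/km
Step 2: T_res = T_surf + grad*d2/1000 = 14.451 + 96.19116*4150.4/1000 = 413.68 deg C
T_res = 413.68 deg C


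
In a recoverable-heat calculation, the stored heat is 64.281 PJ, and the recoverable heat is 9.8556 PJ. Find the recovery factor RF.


RF = Q_rec / Q_s
RF = 9.8556 / 64.281
RF = 0.15332


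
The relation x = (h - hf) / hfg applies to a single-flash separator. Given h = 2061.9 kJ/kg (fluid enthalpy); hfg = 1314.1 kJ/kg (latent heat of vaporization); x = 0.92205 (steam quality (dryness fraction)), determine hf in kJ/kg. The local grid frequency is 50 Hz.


hf = h - x * hfg
hf = 2061.9 - 0.92205 * 1314.1
hf = 850.23 kJ/kg


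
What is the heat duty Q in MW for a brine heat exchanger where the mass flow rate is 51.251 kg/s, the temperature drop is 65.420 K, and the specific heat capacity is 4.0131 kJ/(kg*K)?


Q = mdot * cp * dT / 1000
Q = 51.251 * 4.0131 * 65.420 / 1000
Q = 13.455 MW


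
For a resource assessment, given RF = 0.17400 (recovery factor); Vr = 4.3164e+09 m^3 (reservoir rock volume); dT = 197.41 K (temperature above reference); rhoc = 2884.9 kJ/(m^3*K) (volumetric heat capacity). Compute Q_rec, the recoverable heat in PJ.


Step 1: Q_s = Vr*rhoc*dT/1e12 = 4.3164e+09*2884.9*197.41/1e12 = 2458.225 PJ
Step 2: Q_rec = Q_s * RF = 2458.225 * 0.174 = 427.73 PJ
Q_rec = 427.73 PJ


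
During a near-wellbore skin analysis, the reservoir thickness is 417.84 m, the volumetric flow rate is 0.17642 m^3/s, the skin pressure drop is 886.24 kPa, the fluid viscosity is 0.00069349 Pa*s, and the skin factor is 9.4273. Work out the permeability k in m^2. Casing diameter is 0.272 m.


k = S*q*mu / (2*pi*dP_s*1000*hr)
k = 9.4273*0.17642*0.00069349 / (2*pi*886.24*1000*417.84)
k = 4.9572e-13 m^2


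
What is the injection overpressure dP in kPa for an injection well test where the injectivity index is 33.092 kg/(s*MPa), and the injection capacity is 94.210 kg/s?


dP = mdot * 1000 / II
dP = 94.210 * 1000 / 33.092
dP = 2846.9 kPa


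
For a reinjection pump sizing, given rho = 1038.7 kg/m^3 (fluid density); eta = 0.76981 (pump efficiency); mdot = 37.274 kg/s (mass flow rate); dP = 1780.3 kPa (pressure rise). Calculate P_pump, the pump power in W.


P_pump = mdot * dP / (rho * eta)
P_pump = 37.274 * 1780.3 / (1038.7 * 0.76981)
P_pump = 82.98995 kW
Convert: 82.98995 kW * 1000.0 = 82990 W
P_pump = 82990 W


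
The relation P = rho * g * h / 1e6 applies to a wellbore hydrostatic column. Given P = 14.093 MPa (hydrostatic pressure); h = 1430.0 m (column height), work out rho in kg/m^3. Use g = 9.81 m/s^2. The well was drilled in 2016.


rho = P * 1e6 / (g * h)
rho = 14.093 * 1e6 / (9.81 * 1430.0)
rho = 1004.6 kg/m^3


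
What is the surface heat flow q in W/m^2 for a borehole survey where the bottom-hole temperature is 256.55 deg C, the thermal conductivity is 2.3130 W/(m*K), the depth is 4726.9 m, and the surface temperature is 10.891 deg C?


Step 1: grad = (T_d - T_surf)/d * 1000 = (256.55 - 10.891)/4726.9 * 1000 = 51.97042 deg C/km
Step 2: q = k * grad / 1000 = 2.313 * 51.97042 / 1000 = 0.12021 W/m^2
q = 0.12021 W/m^2


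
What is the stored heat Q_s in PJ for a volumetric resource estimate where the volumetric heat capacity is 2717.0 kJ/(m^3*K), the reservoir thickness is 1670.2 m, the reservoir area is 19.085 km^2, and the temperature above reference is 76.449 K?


Step 1: Vr = A*1e6*hr = 19.085*1e6*1670.2 = 3.187577e+10 m^3
Step 2: Q_s = Vr*rhoc*dT/1e12 = 3.187577e+10*2717.0*76.449/1e12 = 6621.0 PJ
Q_s = 6621.0 PJ


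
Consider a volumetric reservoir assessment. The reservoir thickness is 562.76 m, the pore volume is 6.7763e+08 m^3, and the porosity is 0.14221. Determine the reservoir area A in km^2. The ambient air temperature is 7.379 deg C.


A = Vp / (1e6 * hr * phi)
A = 6.7763e+08 / (1e6 * 562.76 * 0.14221)
A = 8.4672 km^2


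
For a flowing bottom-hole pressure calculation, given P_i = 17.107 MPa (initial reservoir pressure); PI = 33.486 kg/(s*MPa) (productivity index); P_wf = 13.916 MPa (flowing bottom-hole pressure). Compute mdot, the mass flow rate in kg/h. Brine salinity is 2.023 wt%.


mdot = (P_i - P_wf) * PI
mdot = (17.107 - 13.916) * 33.486
mdot = 106.8538 kg/s
Convert: 106.8538 kg/s * 3600.0 = 3.8467e+05 kg/h
mdot = 3.8467e+05 kg/h


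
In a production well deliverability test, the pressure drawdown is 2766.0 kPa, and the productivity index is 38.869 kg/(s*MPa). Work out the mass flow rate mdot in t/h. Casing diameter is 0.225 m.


mdot = PI * dP / 1000
mdot = 38.869 * 2766.0 / 1000
mdot = 107.5117 kg/s
Convert: 107.5117 kg/s * 3.6 = 387.04 t/h
mdot = 387.04 t/h


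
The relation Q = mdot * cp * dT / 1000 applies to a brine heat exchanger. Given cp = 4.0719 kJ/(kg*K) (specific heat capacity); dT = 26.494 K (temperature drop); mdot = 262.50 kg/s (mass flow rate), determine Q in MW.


Q = mdot * cp * dT / 1000
Q = 262.50 * 4.0719 * 26.494 / 1000
Q = 28.319 MW


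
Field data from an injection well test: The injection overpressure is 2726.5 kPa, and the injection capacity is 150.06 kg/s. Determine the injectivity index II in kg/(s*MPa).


II = mdot * 1000 / dP
II = 150.06 * 1000 / 2726.5
II = 55.038 kg/(s*MPa)


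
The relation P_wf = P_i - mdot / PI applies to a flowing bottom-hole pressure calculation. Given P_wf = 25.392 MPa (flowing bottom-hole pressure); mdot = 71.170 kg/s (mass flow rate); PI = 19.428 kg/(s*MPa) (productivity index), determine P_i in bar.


P_i = P_wf + mdot / PI
P_i = 25.392 + 71.170 / 19.428
P_i = 29.05527 MPa
Convert: 29.05527 MPa * 10.0 = 290.55 bar
P_i = 290.55 bar


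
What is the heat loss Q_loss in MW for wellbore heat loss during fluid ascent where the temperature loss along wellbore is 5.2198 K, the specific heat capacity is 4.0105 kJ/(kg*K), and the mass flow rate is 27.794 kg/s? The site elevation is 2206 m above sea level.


Q_loss = mdot * cp * dT
Q_loss = 27.794 * 4.0105 * 5.2198
Q_loss = 581.8398 kW
Convert: 581.8398 kW * 0.001 = 0.58184 MW
Q_loss = 0.58184 MW


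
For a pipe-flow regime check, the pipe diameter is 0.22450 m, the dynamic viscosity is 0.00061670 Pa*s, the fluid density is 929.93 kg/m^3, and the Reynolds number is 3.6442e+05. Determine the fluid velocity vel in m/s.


vel = Re * mu / (rho * D)
vel = 3.6442e+05 * 0.00061670 / (929.93 * 0.22450)
vel = 1.0765 m/s


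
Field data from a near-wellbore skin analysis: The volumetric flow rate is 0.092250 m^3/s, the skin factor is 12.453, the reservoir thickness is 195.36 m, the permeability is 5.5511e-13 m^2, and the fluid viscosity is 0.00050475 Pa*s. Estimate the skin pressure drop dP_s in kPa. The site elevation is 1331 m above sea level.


dP_s = S * q * mu / (2*pi*k*hr) / 1000
dP_s = 12.453 * 0.092250 * 0.00050475 / (2*pi*5.5511e-13*195.36) / 1000
dP_s = 850.99 kPa


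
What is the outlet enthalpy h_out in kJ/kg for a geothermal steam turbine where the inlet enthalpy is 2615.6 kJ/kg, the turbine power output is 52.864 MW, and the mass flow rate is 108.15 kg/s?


h_out = h_in - P * 1000 / mdot
h_out = 2615.6 - 52.864 * 1000 / 108.15
h_out = 2126.8 kJ/kg


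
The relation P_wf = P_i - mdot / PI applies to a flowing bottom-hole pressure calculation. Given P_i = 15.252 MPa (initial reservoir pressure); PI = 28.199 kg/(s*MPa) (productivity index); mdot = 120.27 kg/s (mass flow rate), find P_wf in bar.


P_wf = P_i - mdot / PI
P_wf = 15.252 - 120.27 / 28.199
P_wf = 10.98696 MPa
Convert: 10.98696 MPa * 10.0 = 109.87 bar
P_wf = 109.87 bar


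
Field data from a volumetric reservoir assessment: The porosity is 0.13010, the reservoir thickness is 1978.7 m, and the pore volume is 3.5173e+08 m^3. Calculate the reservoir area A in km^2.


A = Vp / (1e6 * hr * phi)
A = 3.5173e+08 / (1e6 * 1978.7 * 0.13010)
A = 1.3663 km^2


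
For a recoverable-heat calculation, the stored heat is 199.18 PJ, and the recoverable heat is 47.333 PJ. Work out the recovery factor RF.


RF = Q_rec / Q_s
RF = 47.333 / 199.18
RF = 0.23764


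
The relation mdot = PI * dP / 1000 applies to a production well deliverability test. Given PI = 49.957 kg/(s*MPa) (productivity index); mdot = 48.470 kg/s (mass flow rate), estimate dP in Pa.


dP = mdot * 1000 / PI
dP = 48.470 * 1000 / 49.957
dP = 970.2344 kPa
Convert: 970.2344 kPa * 1000.0 = 9.7023e+05 Pa
dP = 9.7023e+05 Pa


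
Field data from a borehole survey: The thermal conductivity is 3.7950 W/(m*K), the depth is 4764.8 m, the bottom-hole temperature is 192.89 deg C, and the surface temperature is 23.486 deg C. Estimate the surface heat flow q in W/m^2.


Step 1: grad = (T_d - T_surf)/d * 1000 = (192.89 - 23.486)/4764.8 * 1000 = 35.55322 deg C/km
Step 2: q = k * grad / 1000 = 3.795 * 35.55322 / 1000 = 0.13492 W/m^2
q = 0.13492 W/m^2


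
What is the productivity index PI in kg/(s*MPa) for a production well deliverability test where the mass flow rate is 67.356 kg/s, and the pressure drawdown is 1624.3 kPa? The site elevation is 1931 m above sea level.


PI = mdot * 1000 / dP
PI = 67.356 * 1000 / 1624.3
PI = 41.468 kg/(s*MPa)


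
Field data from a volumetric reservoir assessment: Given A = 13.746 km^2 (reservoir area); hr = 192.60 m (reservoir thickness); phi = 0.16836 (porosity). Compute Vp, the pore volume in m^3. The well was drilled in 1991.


Vp = A * 1e6 * hr * phi
Vp = 13.746 * 1e6 * 192.60 * 0.16836
Vp = 4.4573e+08 m^3


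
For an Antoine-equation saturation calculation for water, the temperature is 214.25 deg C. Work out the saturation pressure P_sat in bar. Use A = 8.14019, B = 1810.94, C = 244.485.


P_sat = 10^(A - B/(C + T)) / 760 * 0.101325
P_sat = 10^(8.14019 - 1810.94/(244.485 + 214.25)) / 760 * 0.101325
P_sat = 2.076877 MPa
Convert: 2.076877 MPa * 10.0 = 20.769 bar
P_sat = 20.769 bar


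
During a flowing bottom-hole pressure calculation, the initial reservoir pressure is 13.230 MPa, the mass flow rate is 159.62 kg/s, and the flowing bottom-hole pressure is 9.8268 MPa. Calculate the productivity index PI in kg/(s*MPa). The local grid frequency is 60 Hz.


PI = mdot / (P_i - P_wf)
PI = 159.62 / (13.230 - 9.8268)
PI = 46.903 kg/(s*MPa)


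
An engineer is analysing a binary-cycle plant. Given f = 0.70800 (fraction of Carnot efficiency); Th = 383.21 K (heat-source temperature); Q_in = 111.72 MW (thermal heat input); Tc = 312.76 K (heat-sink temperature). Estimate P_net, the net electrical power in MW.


Step 1: eta = (1 - Tc/Th)*f = (1 - 312.76/383.21)*0.708 = 0.1301600
Step 2: P_net = eta * Q_in = 0.1301600 * 111.72 = 14.541 MW
P_net = 14.541 MW


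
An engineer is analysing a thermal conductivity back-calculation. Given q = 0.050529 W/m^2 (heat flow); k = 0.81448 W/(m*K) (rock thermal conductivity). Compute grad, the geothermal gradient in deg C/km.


grad = q / k * 1000
grad = 0.050529 / 0.81448 * 1000
grad = 62.038 deg C/km


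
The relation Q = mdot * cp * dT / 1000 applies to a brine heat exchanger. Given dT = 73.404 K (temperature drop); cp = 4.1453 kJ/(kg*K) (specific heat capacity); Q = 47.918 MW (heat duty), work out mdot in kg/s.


mdot = Q * 1000 / (cp * dT)
mdot = 47.918 * 1000 / (4.1453 * 73.404)
mdot = 157.48 kg/s


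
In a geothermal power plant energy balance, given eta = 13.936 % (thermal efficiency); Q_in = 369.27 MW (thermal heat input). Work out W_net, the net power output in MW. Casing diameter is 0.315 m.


W_net = eta / 100 * Q_in
W_net = 13.936 / 100 * 369.27
W_net = 51.461 MW


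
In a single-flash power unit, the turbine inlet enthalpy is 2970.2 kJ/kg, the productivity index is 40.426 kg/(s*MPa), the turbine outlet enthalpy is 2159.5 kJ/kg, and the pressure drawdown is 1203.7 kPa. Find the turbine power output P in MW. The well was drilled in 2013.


Step 1: mdot = PI * dP / 1000 = 40.426 * 1203.7 / 1000 = 48.66078 kg/s
Step 2: P = mdot*(h_in - h_out)/1000 = 48.66078*(2970.2 - 2159.5)/1000 = 39.449 MW
P = 39.449 MW
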